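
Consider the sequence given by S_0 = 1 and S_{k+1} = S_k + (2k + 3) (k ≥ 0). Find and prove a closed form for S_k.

Claim: S_k = k^2 + 2k + 1.

Base case: S_0 = 1, and 0^2 + 2·0 + 1 = 1.
Assume S_m = m^2 + 2m + 1.
Then S_{m+1} = S_m + (2m + 3) = (m^2 + 2m + 1) + (2m + 3) = m^2 + 4m + 4,
and (m+1)^2 + 2·(m+1) + 1 = m^2 + 4m + 4.
This completes the inductive step, so S_k = k^2 + 2k + 1 for all k ≥ 0.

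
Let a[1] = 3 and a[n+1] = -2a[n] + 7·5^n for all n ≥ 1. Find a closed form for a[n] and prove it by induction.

Claim: a[n] = (-2)^n + 5^n.

Base case: a[1] = 3, and (-2)^1 + 5^1 = -2 + 5 = 3.
Assume a[k] = (-2)^k + 5^k for some k ≥ 1.
Then a[k+1] = -2a[k] + 7·5^k = -2·((-2)^k + 5^k) + 7·5^k = (-2)^{k+1} − 2·5^k + 7·5^k = (-2)^{k+1} + 5·5^k = (-2)^{k+1} + 5^{k+1}.
Hence a[n] = (-2)^n + 5^n for every n ≥ 1, by induction.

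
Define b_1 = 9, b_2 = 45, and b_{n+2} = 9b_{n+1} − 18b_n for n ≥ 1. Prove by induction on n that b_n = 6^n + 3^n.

Base cases: b_1 = 9 and 6^1 + 3^1 = 9; b_2 = 45 and 6^2 + 3^2 = 45.
Assume b_j = 6^j + 3^j for all 1 ≤ j ≤ k, where k ≥ 2.
Then b_{k+1} = 9b_k − 18b_{k−1} = 9·(6^k + 3^k) − 18·(6^{k−1} + 3^{k−1}) = (9·6 − 18)6^{k−1} + (9·3 − 18)3^{k−1} = 36·6^{k−1} + 9·3^{k−1} = 6^{k+1} + 3^{k+1}.
This completes the inductive step, so b_n = 6^n + 3^n for all n ≥ 1.

b_n = 6^n + 3^n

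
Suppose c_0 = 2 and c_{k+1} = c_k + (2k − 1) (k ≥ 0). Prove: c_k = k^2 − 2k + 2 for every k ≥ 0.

Base case: c_0 = 2, and 0^2 − 2·0 + 2 = 2.
Assume c_r = r^2 − 2r + 2.
Then c_{r+1} = c_r + (2r − 1) = (r^2 − 2r + 2) + (2r − 1) = r^2 + 1,
and (r+1)^2 − 2·(r+1) + 2 = r^2 + 1.
This completes the inductive step, so c_k = k^2 − 2k + 2 for all k ≥ 0.

c_k = k^2 − 2k + 2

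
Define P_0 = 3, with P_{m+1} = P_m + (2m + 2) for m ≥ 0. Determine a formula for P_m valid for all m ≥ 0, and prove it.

Claim: P_m = m^2 + m + 3.

Base case: P_0 = 3, and 0^2 + 0 + 3 = 3.
Assume P_r = r^2 + r + 3.
Then P_{r+1} = P_r + (2r + 2) = (r^2 + r + 3) + (2r + 2) = r^2 + 3r + 5,
and (r+1)^2 + (r+1) + 3 = r^2 + 3r + 5.
By induction, P_m = m^2 + m + 3 for all m ≥ 0.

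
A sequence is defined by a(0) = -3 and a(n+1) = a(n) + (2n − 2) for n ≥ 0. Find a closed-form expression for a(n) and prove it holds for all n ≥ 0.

Claim: a(n) = n^2 − 3n − 3.

Base case: a(0) = -3, and 0^2 − 3·0 − 3 = -3.
Assume a(k) = k^2 − 3k − 3.
Then a(k+1) = a(k) + (2k − 2) = (k^2 − 3k − 3) + (2k − 2) = k^2 − k − 5,
and (k+1)^2 − 3·(k+1) − 3 = k^2 − k − 5.
Hence a(n) = n^2 − 3n − 3 for every n ≥ 0, by induction.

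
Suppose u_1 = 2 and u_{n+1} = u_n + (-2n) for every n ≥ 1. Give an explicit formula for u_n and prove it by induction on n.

Claim: u_n = -n^2 + n + 2.

Base case: u_1 = 2, and -1^2 + 1 + 2 = 2.
Assume u_m = -m^2 + m + 2.
Then u_{m+1} = u_m + (-2m) = (-m^2 + m + 2) + (-2m) = -m^2 − m + 2,
and -(m+1)^2 + (m+1) + 2 = -m^2 − m + 2.
Hence u_n = -n^2 + n + 2 for every n ≥ 1, by induction.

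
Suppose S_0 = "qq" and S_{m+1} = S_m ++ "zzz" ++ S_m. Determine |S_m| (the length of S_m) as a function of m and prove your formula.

Claim: |S_m| = 5·2^m − 3.

Base case: |S_0| = 2, and 5·2^0 − 3 = 2.
Assume |S_j| = 5·2^j − 3.
Then |S_{j+1}| = |S_j| + 3 + |S_j| = 2|S_j| + 3 = 2(5·2^j − 3) + 3 = 5·2^{j+1} − 6 + 3 = 5·2^{j+1} − 3.
Hence |S_m| = 5·2^m − 3 for every m ≥ 0, by induction.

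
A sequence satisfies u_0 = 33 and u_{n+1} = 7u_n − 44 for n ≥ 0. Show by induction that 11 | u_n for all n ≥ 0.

Base case: u_0 = 33 = 11·3, so 11 | u_0.
Assume 11 | u_k, so u_k = 11t for some integer t.
Then u_{k+1} = 7u_k − 44 = 7·(11t) − 44 = 11(7t − 4), so 11 | u_{k+1}.
This completes the inductive step, so 11 | u_n for all n ≥ 0.

11 | u_n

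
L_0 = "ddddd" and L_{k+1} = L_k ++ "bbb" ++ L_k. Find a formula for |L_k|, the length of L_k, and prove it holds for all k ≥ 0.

Claim: |L_k| = 2^{k+3} − 3.

Base case: |L_0| = 5, and 2^{0+3} − 3 = 5.
Assume |L_r| = 2^{r+3} − 3.
Then |L_{r+1}| = |L_r| + 3 + |L_r| = 2|L_r| + 3 = 2(2^{r+3} − 3) + 3 = 2^{r+1+3} − 6 + 3 = 2^{r+1+3} − 3.
By induction, |L_k| = 2^{k+3} − 3 for all k ≥ 0.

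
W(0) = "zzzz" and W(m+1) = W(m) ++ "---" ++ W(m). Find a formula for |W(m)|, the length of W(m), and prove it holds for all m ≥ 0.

Claim: |W(m)| = 7·2^m − 3.

Base case: |W(0)| = 4, and 7·2^0 − 3 = 4.
Assume |W(r)| = 7·2^r − 3.
Then |W(r+1)| = |W(r)| + 3 + |W(r)| = 2|W(r)| + 3 = 2(7·2^r − 3) + 3 = 7·2^{r+1} − 6 + 3 = 7·2^{r+1} − 3.
This completes the inductive step, so |W(m)| = 7·2^m − 3 for all m ≥ 0.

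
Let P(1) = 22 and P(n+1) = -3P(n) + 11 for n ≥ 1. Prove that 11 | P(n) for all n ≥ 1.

Base case: P(1) = 22 = 11·2, so 11 | P(1).
Assume 11 | P(m), so P(m) = 11t for some integer t.
Then P(m+1) = -3P(m) + 11 = -3·(11t) + 11 = 11(-3t + 1), so 11 | P(m+1).
By induction, 11 | P(n) for all n ≥ 1.

11 | P(n)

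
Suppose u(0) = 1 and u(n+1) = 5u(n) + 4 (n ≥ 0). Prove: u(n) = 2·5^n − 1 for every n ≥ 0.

Base case: u(0) = 1, and 2·5^0 − 1 = 2 − 1 = 1.
Assume u(k) = 2·5^k − 1 for some k ≥ 0.
Then u(k+1) = 5u(k) + 4 = 5·(2·5^k − 1) + 4 = 10·5^k − 5 + 4 = 2·5^{k+1} − 1.
By induction, u(n) = 2·5^n − 1 for all n ≥ 0.

u(n) = 2·5^n − 1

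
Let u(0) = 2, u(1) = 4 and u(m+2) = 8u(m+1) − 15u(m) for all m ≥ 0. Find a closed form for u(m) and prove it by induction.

Claim: u(m) = 3·3^m − 5^m.

Base cases: u(0) = 2 and 3·3^0 − 5^0 = 2; u(1) = 4 and 3·3^1 − 5^1 = 4.
Assume u(j) = 3·3^j − 5^j for all 0 ≤ j ≤ r, where r ≥ 1.
Then u(r+1) = 8u(r) − 15u(r−1) = 8·(3·3^r − 5^r) − 15·(3·3^{r−1} − 5^{r−1}) = 3·(8·3 − 15)3^{r−1} − (8·5 − 15)5^{r−1} = 27·3^{r−1} − 25·5^{r−1} = 3·3^{r+1} − 5^{r+1}.
So the formula holds for r+1, and by strong induction u(m) = 3·3^m − 5^m for all m ≥ 0.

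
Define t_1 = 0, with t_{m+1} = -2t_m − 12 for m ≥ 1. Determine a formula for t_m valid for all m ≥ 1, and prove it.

Claim: t_m = -2·(-2)^m − 4.

Base case: t_1 = 0, and -2·(-2)^1 − 4 = 4 − 4 = 0.
Assume t_k = -2·(-2)^k − 4 for some k ≥ 1.
Then t_{k+1} = -2t_k − 12 = -2·(-2·(-2)^k − 4) − 12 = 4·(-2)^k + 8 − 12 = -2·(-2)^{k+1} − 4.
This completes the inductive step, so t_m = -2·(-2)^m − 4 for all m ≥ 1.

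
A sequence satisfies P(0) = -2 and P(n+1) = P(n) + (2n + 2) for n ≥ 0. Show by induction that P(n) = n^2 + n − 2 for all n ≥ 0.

Base case: P(0) = -2, and 0^2 + 0 − 2 = -2.
Assume P(k) = k^2 + k − 2.
Then P(k+1) = P(k) + (2k + 2) = (k^2 + k − 2) + (2k + 2) = k^2 + 3k,
and (k+1)^2 + (k+1) − 2 = k^2 + 3k.
By induction, P(n) = n^2 + n − 2 for all n ≥ 0.

P(n) = n^2 + n − 2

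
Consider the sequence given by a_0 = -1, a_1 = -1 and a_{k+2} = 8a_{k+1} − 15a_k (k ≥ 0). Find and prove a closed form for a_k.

Claim: a_k = 5^k − 2·3^k.

Base cases: a_0 = -1 and 5^0 − 2·3^0 = -1; a_1 = -1 and 5^1 − 2·3^1 = -1.
Assume a_j = 5^j − 2·3^j for all 0 ≤ j ≤ r, where r ≥ 1.
Then a_{r+1} = 8a_r − 15a_{r−1} = 8·(5^r − 2·3^r) − 15·(5^{r−1} − 2·3^{r−1}) = (8·5 − 15)5^{r−1} − 2·(8·3 − 15)3^{r−1} = 25·5^{r−1} − 18·3^{r−1} = 5^{r+1} − 2·3^{r+1}.
By strong induction, a_k = 5^k − 2·3^k for all k ≥ 0.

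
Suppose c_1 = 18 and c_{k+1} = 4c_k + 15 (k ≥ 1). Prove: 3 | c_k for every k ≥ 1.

Base case: c_1 = 18 = 3·6, so 3 | c_1.
Assume 3 | c_j, so c_j = 3t for some integer t.
Then c_{j+1} = 4c_j + 15 = 4·(3t) + 15 = 3(4t + 5), so 3 | c_{j+1}.
This completes the inductive step, so 3 | c_k for all k ≥ 1.

3 | c_k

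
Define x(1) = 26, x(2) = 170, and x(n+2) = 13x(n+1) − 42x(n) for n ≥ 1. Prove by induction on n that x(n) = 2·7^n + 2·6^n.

Base cases: x(1) = 26 and 2·7^1 + 2·6^1 = 26; x(2) = 170 and 2·7^2 + 2·6^2 = 170.
Assume x(j) = 2·7^j + 2·6^j for all 1 ≤ j ≤ m, where m ≥ 2.
Then x(m+1) = 13x(m) − 42x(m−1) = 13·(2·7^m + 2·6^m) − 42·(2·7^{m−1} + 2·6^{m−1}) = 2·(13·7 − 42)7^{m−1} + 2·(13·6 − 42)6^{m−1} = 98·7^{m−1} + 72·6^{m−1} = 2·7^{m+1} + 2·6^{m+1}.
Hence x(n) = 2·7^n + 2·6^n for every n ≥ 1, by strong induction.

x(n) = 2·7^n + 2·6^n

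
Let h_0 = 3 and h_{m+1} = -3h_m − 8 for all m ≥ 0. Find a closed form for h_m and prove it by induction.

Claim: h_m = 5·(-3)^m − 2.

Base case: h_0 = 3, and 5·(-3)^0 − 2 = 5 − 2 = 3.
Assume h_j = 5·(-3)^j − 2 for some j ≥ 0.
Then h_{j+1} = -3h_j − 8 = -3·(5·(-3)^j − 2) − 8 = -15·(-3)^j + 6 − 8 = 5·(-3)^{j+1} − 2.
So the formula holds for j+1, and by induction h_m = 5·(-3)^m − 2 for all m ≥ 0.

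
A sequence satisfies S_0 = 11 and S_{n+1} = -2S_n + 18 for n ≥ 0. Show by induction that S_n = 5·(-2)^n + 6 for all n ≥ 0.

Base case: S_0 = 11, and 5·(-2)^0 + 6 = 5 + 6 = 11.
Assume S_r = 5·(-2)^r + 6 for some r ≥ 0.
Then S_{r+1} = -2S_r + 18 = -2·(5·(-2)^r + 6) + 18 = -10·(-2)^r − 12 + 18 = 5·(-2)^{r+1} + 6.
By induction, S_n = 5·(-2)^n + 6 for all n ≥ 0.

S_n = 5·(-2)^n + 6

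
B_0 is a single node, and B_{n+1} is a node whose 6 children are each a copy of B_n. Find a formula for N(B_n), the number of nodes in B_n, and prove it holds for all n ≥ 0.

Claim: N(B_n) = (6^{n+1} − 1)/5.

Base case: N(B_0) = 1, and (6^{0+1} − 1)/5 = 1.
Assume N(B_r) = (6^{r+1} − 1)/5.
Then N(B_{r+1}) = 1 + 6N(B_r) = 1 + 6·(6^{r+1} − 1)/5 = 1 + (6^{r+2} − 6)/5 = (5 + 6^{r+2} − 6)/5 = (6^{r+2} − 1)/5.
Hence N(B_n) = (6^{n+1} − 1)/5 for every n ≥ 0, by induction.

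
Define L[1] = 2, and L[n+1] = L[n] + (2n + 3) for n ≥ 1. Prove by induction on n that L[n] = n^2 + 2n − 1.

Base case: L[1] = 2, and 1^2 + 2·1 − 1 = 2.
Assume L[r] = r^2 + 2r − 1.
Then L[r+1] = L[r] + (2r + 3) = (r^2 + 2r − 1) + (2r + 3) = r^2 + 4r + 2,
and (r+1)^2 + 2·(r+1) − 1 = r^2 + 4r + 2.
By induction, L[n] = n^2 + 2n − 1 for all n ≥ 1.

L[n] = n^2 + 2n − 1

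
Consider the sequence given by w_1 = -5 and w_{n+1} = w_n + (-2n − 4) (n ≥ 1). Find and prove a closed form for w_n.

Claim: w_n = -n^2 − 3n − 1.

Base case: w_1 = -5, and -1^2 − 3·1 − 1 = -5.
Assume w_r = -r^2 − 3r − 1.
Then w_{r+1} = w_r + (-2r − 4) = (-r^2 − 3r − 1) + (-2r − 4) = -r^2 − 5r − 5,
and -(r+1)^2 − 3·(r+1) − 1 = -r^2 − 5r − 5.
This completes the inductive step, so w_n = -n^2 − 3n − 1 for all n ≥ 1.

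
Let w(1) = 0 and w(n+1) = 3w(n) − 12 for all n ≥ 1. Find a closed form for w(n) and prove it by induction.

Claim: w(n) = -2·3^n + 6.

Base case: w(1) = 0, and -2·3^1 + 6 = -6 + 6 = 0.
Assume w(m) = -2·3^m + 6 for some m ≥ 1.
Then w(m+1) = 3w(m) − 12 = 3·(-2·3^m + 6) − 12 = -6·3^m + 18 − 12 = -2·3^{m+1} + 6.
So the formula holds for m+1, and by induction w(n) = -2·3^n + 6 for all n ≥ 1.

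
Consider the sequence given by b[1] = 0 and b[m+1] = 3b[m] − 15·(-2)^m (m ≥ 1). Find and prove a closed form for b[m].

Claim: b[m] = 2·3^m + 3·(-2)^m.

Base case: b[1] = 0, and 2·3^1 + 3·(-2)^1 = 6 − 6 = 0.
Assume b[k] = 2·3^k + 3·(-2)^k for some k ≥ 1.
Then b[k+1] = 3b[k] − 15·(-2)^k = 3·(2·3^k + 3·(-2)^k) − 15·(-2)^k = 2·3^{k+1} + 9·(-2)^k − 15·(-2)^k = 2·3^{k+1} − 6·(-2)^k = 2·3^{k+1} + 3·(-2)^{k+1}.
This completes the inductive step, so b[m] = 2·3^m + 3·(-2)^m for all m ≥ 1.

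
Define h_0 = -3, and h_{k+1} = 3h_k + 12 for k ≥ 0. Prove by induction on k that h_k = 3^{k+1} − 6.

Base case: h_0 = -3, and 3^{0+1} − 6 = 3 − 6 = -3.
Assume h_j = 3^{j+1} − 6 for some j ≥ 0.
Then h_{j+1} = 3h_j + 12 = 3·(3^{j+1} − 6) + 12 = 3^{j+2} − 18 + 12 = 3^{j+2} − 6.
So the formula holds for j+1, and by induction h_k = 3^{k+1} − 6 for all k ≥ 0.

h_k = 3^{k+1} − 6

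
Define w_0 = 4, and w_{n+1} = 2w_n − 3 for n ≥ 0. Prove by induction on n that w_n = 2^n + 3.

Base case: w_0 = 4, and 2^0 + 3 = 1 + 3 = 4.
Assume w_j = 2^j + 3 for some j ≥ 0.
Then w_{j+1} = 2w_j − 3 = 2·(2^j + 3) − 3 = 2^{j+1} + 6 − 3 = 2^{j+1} + 3.
This completes the inductive step, so w_n = 2^n + 3 for all n ≥ 0.

w_n = 2^n + 3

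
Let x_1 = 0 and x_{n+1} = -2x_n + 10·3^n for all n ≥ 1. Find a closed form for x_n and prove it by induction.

Claim: x_n = 3·(-2)^n + 2·3^n.

Base case: x_1 = 0, and 3·(-2)^1 + 2·3^1 = -6 + 6 = 0.
Assume x_r = 3·(-2)^r + 2·3^r for some r ≥ 1.
Then x_{r+1} = -2x_r + 10·3^r = -2·(3·(-2)^r + 2·3^r) + 10·3^r = 3·(-2)^{r+1} − 4·3^r + 10·3^r = 3·(-2)^{r+1} + 6·3^r = 3·(-2)^{r+1} + 2·3^{r+1}.
This completes the inductive step, so x_n = 3·(-2)^n + 2·3^n for all n ≥ 1.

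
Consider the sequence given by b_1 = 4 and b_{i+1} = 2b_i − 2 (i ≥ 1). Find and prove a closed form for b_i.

Claim: b_i = 2^i + 2.

Base case: b_1 = 4, and 2^1 + 2 = 2 + 2 = 4.
Assume b_r = 2^r + 2 for some r ≥ 1.
Then b_{r+1} = 2b_r − 2 = 2·(2^r + 2) − 2 = 2^{r+1} + 4 − 2 = 2^{r+1} + 2.
This completes the inductive step, so b_i = 2^i + 2 for all i ≥ 1.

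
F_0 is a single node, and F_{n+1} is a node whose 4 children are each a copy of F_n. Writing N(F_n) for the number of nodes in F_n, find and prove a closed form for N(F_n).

Claim: N(F_n) = (4^{n+1} − 1)/3.

Base case: N(F_0) = 1, and (4^{0+1} − 1)/3 = 1.
Assume N(F_k) = (4^{k+1} − 1)/3.
Then N(F_{k+1}) = 1 + 4N(F_k) = 1 + 4·(4^{k+1} − 1)/3 = 1 + (4^{k+2} − 4)/3 = (3 + 4^{k+2} − 4)/3 = (4^{k+2} − 1)/3.
This completes the inductive step, so N(F_n) = (4^{n+1} − 1)/3 for all n ≥ 0.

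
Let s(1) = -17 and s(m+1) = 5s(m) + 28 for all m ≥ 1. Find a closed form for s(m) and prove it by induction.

Claim: s(m) = -2·5^m − 7.

Base case: s(1) = -17, and -2·5^1 − 7 = -10 − 7 = -17.
Assume s(k) = -2·5^k − 7 for some k ≥ 1.
Then s(k+1) = 5s(k) + 28 = 5·(-2·5^k − 7) + 28 = -10·5^k − 35 + 28 = -2·5^{k+1} − 7.
Hence s(m) = -2·5^m − 7 for every m ≥ 1, by induction.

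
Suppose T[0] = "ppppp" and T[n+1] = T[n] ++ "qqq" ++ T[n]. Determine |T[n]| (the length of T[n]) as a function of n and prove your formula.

Claim: |T[n]| = 2^{n+3} − 3.

Base case: |T[0]| = 5, and 2^{0+3} − 3 = 5.
Assume |T[r]| = 2^{r+3} − 3.
Then |T[r+1]| = |T[r]| + 3 + |T[r]| = 2|T[r]| + 3 = 2(2^{r+3} − 3) + 3 = 2^{r+1+3} − 6 + 3 = 2^{r+1+3} − 3.
Hence |T[n]| = 2^{n+3} − 3 for every n ≥ 0, by induction.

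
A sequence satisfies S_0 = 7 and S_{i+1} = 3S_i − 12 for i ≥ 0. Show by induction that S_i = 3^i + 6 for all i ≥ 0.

Base case: S_0 = 7, and 3^0 + 6 = 1 + 6 = 7.
Assume S_r = 3^r + 6 for some r ≥ 0.
Then S_{r+1} = 3S_r − 12 = 3·(3^r + 6) − 12 = 3^{r+1} + 18 − 12 = 3^{r+1} + 6.
So the formula holds for r+1, and by induction S_i = 3^i + 6 for all i ≥ 0.

S_i = 3^i + 6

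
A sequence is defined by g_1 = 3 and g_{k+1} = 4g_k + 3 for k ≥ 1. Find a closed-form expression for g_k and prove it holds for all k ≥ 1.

Claim: g_k = 4^k − 1.

Base case: g_1 = 3, and 4^1 − 1 = 4 − 1 = 3.
Assume g_m = 4^m − 1 for some m ≥ 1.
Then g_{m+1} = 4g_m + 3 = 4·(4^m − 1) + 3 = 4^{m+1} − 4 + 3 = 4^{m+1} − 1.
So the formula holds for m+1, and by induction g_k = 4^k − 1 for all k ≥ 1.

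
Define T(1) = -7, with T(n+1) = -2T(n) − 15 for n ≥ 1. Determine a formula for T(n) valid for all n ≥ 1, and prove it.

Claim: T(n) = (-2)^n − 5.

Base case: T(1) = -7, and (-2)^1 − 5 = -2 − 5 = -7.
Assume T(m) = (-2)^m − 5 for some m ≥ 1.
Then T(m+1) = -2T(m) − 15 = -2·((-2)^m − 5) − 15 = -2·(-2)^m + 10 − 15 = (-2)^{m+1} − 5.
So the formula holds for m+1, and by induction T(n) = (-2)^n − 5 for all n ≥ 1.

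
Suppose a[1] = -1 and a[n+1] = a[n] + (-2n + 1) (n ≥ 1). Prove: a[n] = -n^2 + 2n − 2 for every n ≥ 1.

Base case: a[1] = -1, and -1^2 + 2·1 − 2 = -1.
Assume a[m] = -m^2 + 2m − 2.
Then a[m+1] = a[m] + (-2m + 1) = (-m^2 + 2m − 2) + (-2m + 1) = -m^2 − 1,
and -(m+1)^2 + 2·(m+1) − 2 = -m^2 − 1.
This completes the inductive step, so a[n] = -n^2 + 2n − 2 for all n ≥ 1.

a[n] = -n^2 + 2n − 2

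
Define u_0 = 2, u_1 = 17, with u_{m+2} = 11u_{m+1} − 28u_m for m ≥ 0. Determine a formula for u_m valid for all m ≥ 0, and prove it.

Claim: u_m = 3·7^m − 4^m.

Base cases: u_0 = 2 and 3·7^0 − 4^0 = 2; u_1 = 17 and 3·7^1 − 4^1 = 17.
Assume u_i = 3·7^i − 4^i for all 0 ≤ i ≤ j, where j ≥ 1.
Then u_{j+1} = 11u_j − 28u_{j−1} = 11·(3·7^j − 4^j) − 28·(3·7^{j−1} − 4^{j−1}) = 3·(11·7 − 28)7^{j−1} − (11·4 − 28)4^{j−1} = 147·7^{j−1} − 16·4^{j−1} = 3·7^{j+1} − 4^{j+1}.
This completes the inductive step, so u_m = 3·7^m − 4^m for all m ≥ 0.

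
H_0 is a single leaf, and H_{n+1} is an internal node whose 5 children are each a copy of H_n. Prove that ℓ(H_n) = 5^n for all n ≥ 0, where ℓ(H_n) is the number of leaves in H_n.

Base case: ℓ(H_0) = 1, and 5^0 = 1.
Assume ℓ(H_j) = 5^j.
Then ℓ(H_{j+1}) = 5·ℓ(H_j) = 5·5^j = 5^{j+1}.
This completes the inductive step, so ℓ(H_n) = 5^n for all n ≥ 0.

ℓ(H_n) = 5^n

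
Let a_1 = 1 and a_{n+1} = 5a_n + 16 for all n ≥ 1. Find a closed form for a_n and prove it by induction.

Claim: a_n = 5^n − 4.

Base case: a_1 = 1, and 5^1 − 4 = 5 − 4 = 1.
Assume a_j = 5^j − 4 for some j ≥ 1.
Then a_{j+1} = 5a_j + 16 = 5·(5^j − 4) + 16 = 5^{j+1} − 20 + 16 = 5^{j+1} − 4.
By induction, a_n = 5^n − 4 for all n ≥ 1.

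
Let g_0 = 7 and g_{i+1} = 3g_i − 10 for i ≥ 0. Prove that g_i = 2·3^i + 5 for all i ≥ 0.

Base case: g_0 = 7, and 2·3^0 + 5 = 2 + 5 = 7.
Assume g_k = 2·3^k + 5 for some k ≥ 0.
Then g_{k+1} = 3g_k − 10 = 3·(2·3^k + 5) − 10 = 6·3^k + 15 − 10 = 2·3^{k+1} + 5.
Hence g_i = 2·3^i + 5 for every i ≥ 0, by induction.

g_i = 2·3^i + 5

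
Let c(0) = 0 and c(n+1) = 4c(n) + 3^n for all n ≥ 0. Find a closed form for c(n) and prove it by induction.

Claim: c(n) = 4^n − 3^n.

Base case: c(0) = 0, and 4^0 − 3^0 = 1 − 1 = 0.
Assume c(j) = 4^j − 3^j for some j ≥ 0.
Then c(j+1) = 4c(j) + 3^j = 4·(4^j − 3^j) + 3^j = 4^{j+1} − 4·3^j + 3^j = 4^{j+1} − 3·3^j = 4^{j+1} − 3^{j+1}.
So the formula holds for j+1, and by induction c(n) = 4^n − 3^n for all n ≥ 0.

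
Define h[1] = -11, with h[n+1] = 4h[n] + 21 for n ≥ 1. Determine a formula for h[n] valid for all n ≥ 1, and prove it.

Claim: h[n] = -4^n − 7.

Base case: h[1] = -11, and -4^1 − 7 = -4 − 7 = -11.
Assume h[k] = -4^k − 7 for some k ≥ 1.
Then h[k+1] = 4h[k] + 21 = 4·(-4^k − 7) + 21 = -4^{k+1} − 28 + 21 = -4^{k+1} − 7.
By induction, h[n] = -4^n − 7 for all n ≥ 1.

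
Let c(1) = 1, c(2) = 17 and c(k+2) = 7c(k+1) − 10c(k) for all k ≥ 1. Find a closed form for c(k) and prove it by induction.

Claim: c(k) = 5^k − 2·2^k.

Base cases: c(1) = 1 and 5^1 − 2·2^1 = 1; c(2) = 17 and 5^2 − 2·2^2 = 17.
Assume c(i) = 5^i − 2·2^i for all 1 ≤ i ≤ j, where j ≥ 2.
Then c(j+1) = 7c(j) − 10c(j−1) = 7·(5^j − 2·2^j) − 10·(5^{j−1} − 2·2^{j−1}) = (7·5 − 10)5^{j−1} − 2·(7·2 − 10)2^{j−1} = 25·5^{j−1} − 8·2^{j−1} = 5^{j+1} − 2·2^{j+1}.
So the formula holds for j+1, and by strong induction c(k) = 5^k − 2·2^k for all k ≥ 1.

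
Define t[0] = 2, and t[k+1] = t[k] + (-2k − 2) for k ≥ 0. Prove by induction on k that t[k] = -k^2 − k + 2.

Base case: t[0] = 2, and -0^2 − 0 + 2 = 2.
Assume t[j] = -j^2 − j + 2.
Then t[j+1] = t[j] + (-2j − 2) = (-j^2 − j + 2) + (-2j − 2) = -j^2 − 3j,
and -(j+1)^2 − (j+1) + 2 = -j^2 − 3j.
This completes the inductive step, so t[k] = -k^2 − k + 2 for all k ≥ 0.

t[k] = -k^2 − k + 2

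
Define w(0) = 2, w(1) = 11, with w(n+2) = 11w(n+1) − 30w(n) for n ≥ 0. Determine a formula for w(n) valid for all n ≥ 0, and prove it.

Claim: w(n) = 6^n + 5^n.

Base cases: w(0) = 2 and 6^0 + 5^0 = 2; w(1) = 11 and 6^1 + 5^1 = 11.
Assume w(i) = 6^i + 5^i for all 0 ≤ i ≤ j, where j ≥ 1.
Then w(j+1) = 11w(j) − 30w(j−1) = 11·(6^j + 5^j) − 30·(6^{j−1} + 5^{j−1}) = (11·6 − 30)6^{j−1} + (11·5 − 30)5^{j−1} = 36·6^{j−1} + 25·5^{j−1} = 6^{j+1} + 5^{j+1}.
By strong induction, w(n) = 6^n + 5^n for all n ≥ 0.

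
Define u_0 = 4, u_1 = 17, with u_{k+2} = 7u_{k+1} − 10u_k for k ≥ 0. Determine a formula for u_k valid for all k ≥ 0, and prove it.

Claim: u_k = 3·5^k + 2^k.

Base cases: u_0 = 4 and 3·5^0 + 2^0 = 4; u_1 = 17 and 3·5^1 + 2^1 = 17.
Assume u_i = 3·5^i + 2^i for all 0 ≤ i ≤ j, where j ≥ 1.
Then u_{j+1} = 7u_j − 10u_{j−1} = 7·(3·5^j + 2^j) − 10·(3·5^{j−1} + 2^{j−1}) = 3·(7·5 − 10)5^{j−1} + (7·2 − 10)2^{j−1} = 75·5^{j−1} + 4·2^{j−1} = 3·5^{j+1} + 2^{j+1}.
So the formula holds for j+1, and by strong induction u_k = 3·5^k + 2^k for all k ≥ 0.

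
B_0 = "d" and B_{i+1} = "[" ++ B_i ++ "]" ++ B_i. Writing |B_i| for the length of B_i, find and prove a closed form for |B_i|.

Claim: |B_i| = 3·2^i − 2.

Base case: |B_0| = 1, and 3·2^0 − 2 = 1.
Assume |B_r| = 3·2^r − 2.
Then |B_{r+1}| = 1 + |B_r| + 1 + |B_r| = 2|B_r| + 2 = 2(3·2^r − 2) + 2 = 3·2^{r+1} − 4 + 2 = 3·2^{r+1} − 2.
Hence |B_i| = 3·2^i − 2 for every i ≥ 0, by induction.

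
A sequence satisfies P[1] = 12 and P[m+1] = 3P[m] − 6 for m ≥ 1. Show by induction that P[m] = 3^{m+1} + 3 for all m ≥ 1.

Base case: P[1] = 12, and 3^{1+1} + 3 = 9 + 3 = 12.
Assume P[j] = 3^{j+1} + 3 for some j ≥ 1.
Then P[j+1] = 3P[j] − 6 = 3·(3^{j+1} + 3) − 6 = 3^{j+2} + 9 − 6 = 3^{j+2} + 3.
This completes the inductive step, so P[m] = 3^{m+1} + 3 for all m ≥ 1.

P[m] = 3^{m+1} + 3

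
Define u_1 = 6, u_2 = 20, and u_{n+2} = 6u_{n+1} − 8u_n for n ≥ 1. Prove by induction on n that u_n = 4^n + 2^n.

Base cases: u_1 = 6 and 4^1 + 2^1 = 6; u_2 = 20 and 4^2 + 2^2 = 20.
Assume u_j = 4^j + 2^j for all 1 ≤ j ≤ m, where m ≥ 2.
Then u_{m+1} = 6u_m − 8u_{m−1} = 6·(4^m + 2^m) − 8·(4^{m−1} + 2^{m−1}) = (6·4 − 8)4^{m−1} + (6·2 − 8)2^{m−1} = 16·4^{m−1} + 4·2^{m−1} = 4^{m+1} + 2^{m+1}.
By strong induction, u_n = 4^n + 2^n for all n ≥ 1.

u_n = 4^n + 2^n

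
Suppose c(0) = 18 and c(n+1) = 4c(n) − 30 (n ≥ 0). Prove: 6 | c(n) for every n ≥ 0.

Base case: c(0) = 18 = 6·3, so 6 | c(0).
Assume 6 | c(r), so c(r) = 6t for some integer t.
Then c(r+1) = 4c(r) − 30 = 4·(6t) − 30 = 6(4t − 5), so 6 | c(r+1).
So the property holds for r+1, and by induction 6 | c(n) for all n ≥ 0.

6 | c(n)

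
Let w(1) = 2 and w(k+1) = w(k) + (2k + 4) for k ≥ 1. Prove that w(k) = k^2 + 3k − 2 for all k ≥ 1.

Base case: w(1) = 2, and 1^2 + 3·1 − 2 = 2.
Assume w(j) = j^2 + 3j − 2.
Then w(j+1) = w(j) + (2j + 4) = (j^2 + 3j − 2) + (2j + 4) = j^2 + 5j + 2,
and (j+1)^2 + 3·(j+1) − 2 = j^2 + 5j + 2.
By induction, w(k) = k^2 + 3k − 2 for all k ≥ 1.

w(k) = k^2 + 3k − 2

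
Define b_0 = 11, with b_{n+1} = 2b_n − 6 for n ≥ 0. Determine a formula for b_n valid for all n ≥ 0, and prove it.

Claim: b_n = 5·2^n + 6.

Base case: b_0 = 11, and 5·2^0 + 6 = 5 + 6 = 11.
Assume b_k = 5·2^k + 6 for some k ≥ 0.
Then b_{k+1} = 2b_k − 6 = 2·(5·2^k + 6) − 6 = 10·2^k + 12 − 6 = 5·2^{k+1} + 6.
This completes the inductive step, so b_n = 5·2^n + 6 for all n ≥ 0.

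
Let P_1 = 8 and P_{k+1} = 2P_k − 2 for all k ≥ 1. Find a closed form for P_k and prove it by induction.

Claim: P_k = 3·2^k + 2.

Base case: P_1 = 8, and 3·2^1 + 2 = 6 + 2 = 8.
Assume P_j = 3·2^j + 2 for some j ≥ 1.
Then P_{j+1} = 2P_j − 2 = 2·(3·2^j + 2) − 2 = 6·2^j + 4 − 2 = 3·2^{j+1} + 2.
So the formula holds for j+1, and by induction P_k = 3·2^k + 2 for all k ≥ 1.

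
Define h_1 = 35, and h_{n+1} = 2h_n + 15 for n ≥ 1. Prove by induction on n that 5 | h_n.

Base case: h_1 = 35 = 5·7, so 5 | h_1.
Assume 5 | h_m, so h_m = 5t for some integer t.
Then h_{m+1} = 2h_m + 15 = 2·(5t) + 15 = 5(2t + 3), so 5 | h_{m+1}.
So the property holds for m+1, and by induction 5 | h_n for all n ≥ 1.

5 | h_n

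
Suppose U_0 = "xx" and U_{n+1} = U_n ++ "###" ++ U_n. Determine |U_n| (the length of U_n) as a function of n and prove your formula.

Claim: |U_n| = 5·2^n − 3.

Base case: |U_0| = 2, and 5·2^0 − 3 = 2.
Assume |U_r| = 5·2^r − 3.
Then |U_{r+1}| = |U_r| + 3 + |U_r| = 2|U_r| + 3 = 2(5·2^r − 3) + 3 = 5·2^{r+1} − 6 + 3 = 5·2^{r+1} − 3.
So the formula holds for r+1, and by induction |U_n| = 5·2^n − 3 for all n ≥ 0.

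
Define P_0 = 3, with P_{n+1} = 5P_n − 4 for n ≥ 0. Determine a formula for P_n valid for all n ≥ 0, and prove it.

Claim: P_n = 2·5^n + 1.

Base case: P_0 = 3, and 2·5^0 + 1 = 2 + 1 = 3.
Assume P_m = 2·5^m + 1 for some m ≥ 0.
Then P_{m+1} = 5P_m − 4 = 5·(2·5^m + 1) − 4 = 10·5^m + 5 − 4 = 2·5^{m+1} + 1.
Hence P_n = 2·5^n + 1 for every n ≥ 0, by induction.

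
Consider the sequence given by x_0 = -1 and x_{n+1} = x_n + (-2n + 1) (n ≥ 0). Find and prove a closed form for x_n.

Claim: x_n = -n^2 + 2n − 1.

Base case: x_0 = -1, and -0^2 + 2·0 − 1 = -1.
Assume x_m = -m^2 + 2m − 1.
Then x_{m+1} = x_m + (-2m + 1) = (-m^2 + 2m − 1) + (-2m + 1) = -m^2,
and -(m+1)^2 + 2·(m+1) − 1 = -m^2.
By induction, x_n = -n^2 + 2n − 1 for all n ≥ 0.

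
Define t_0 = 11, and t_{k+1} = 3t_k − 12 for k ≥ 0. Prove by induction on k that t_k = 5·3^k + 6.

Base case: t_0 = 11, and 5·3^0 + 6 = 5 + 6 = 11.
Assume t_m = 5·3^m + 6 for some m ≥ 0.
Then t_{m+1} = 3t_m − 12 = 3·(5·3^m + 6) − 12 = 15·3^m + 18 − 12 = 5·3^{m+1} + 6.
By induction, t_k = 5·3^k + 6 for all k ≥ 0.

t_k = 5·3^k + 6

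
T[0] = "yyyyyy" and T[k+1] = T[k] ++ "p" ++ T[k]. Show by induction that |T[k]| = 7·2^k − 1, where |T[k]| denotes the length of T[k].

Base case: |T[0]| = 6, and 7·2^0 − 1 = 6.
Assume |T[m]| = 7·2^m − 1.
Then |T[m+1]| = |T[m]| + 1 + |T[m]| = 2|T[m]| + 1 = 2(7·2^m − 1) + 1 = 7·2^{m+1} − 2 + 1 = 7·2^{m+1} − 1.
By induction, |T[k]| = 7·2^k − 1 for all k ≥ 0.

|T[k]| = 7·2^k − 1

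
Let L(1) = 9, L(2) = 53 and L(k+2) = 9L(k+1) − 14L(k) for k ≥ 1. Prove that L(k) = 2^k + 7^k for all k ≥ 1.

Base cases: L(1) = 9 and 2^1 + 7^1 = 9; L(2) = 53 and 2^2 + 7^2 = 53.
Assume L(j) = 2^j + 7^j for all 1 ≤ j ≤ m, where m ≥ 2.
Then L(m+1) = 9L(m) − 14L(m−1) = 9·(2^m + 7^m) − 14·(2^{m−1} + 7^{m−1}) = (9·2 − 14)2^{m−1} + (9·7 − 14)7^{m−1} = 4·2^{m−1} + 49·7^{m−1} = 2^{m+1} + 7^{m+1}.
Hence L(k) = 2^k + 7^k for every k ≥ 1, by strong induction.

L(k) = 2^k + 7^k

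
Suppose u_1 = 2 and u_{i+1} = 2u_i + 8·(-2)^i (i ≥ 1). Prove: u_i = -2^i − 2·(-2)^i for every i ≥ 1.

Base case: u_1 = 2, and -2^1 − 2·(-2)^1 = -2 + 4 = 2.
Assume u_k = -2^k − 2·(-2)^k for some k ≥ 1.
Then u_{k+1} = 2u_k + 8·(-2)^k = 2·(-2^k − 2·(-2)^k) + 8·(-2)^k = -2^{k+1} − 4·(-2)^k + 8·(-2)^k = -2^{k+1} + 4·(-2)^k = -2^{k+1} − 2·(-2)^{k+1}.
So the formula holds for k+1, and by induction u_i = -2^i − 2·(-2)^i for all i ≥ 1.

u_i = -2^i − 2·(-2)^i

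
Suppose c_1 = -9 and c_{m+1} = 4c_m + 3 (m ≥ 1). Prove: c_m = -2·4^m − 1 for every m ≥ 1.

Base case: c_1 = -9, and -2·4^1 − 1 = -8 − 1 = -9.
Assume c_r = -2·4^r − 1 for some r ≥ 1.
Then c_{r+1} = 4c_r + 3 = 4·(-2·4^r − 1) + 3 = -8·4^r − 4 + 3 = -2·4^{r+1} − 1.
This completes the inductive step, so c_m = -2·4^m − 1 for all m ≥ 1.

c_m = -2·4^m − 1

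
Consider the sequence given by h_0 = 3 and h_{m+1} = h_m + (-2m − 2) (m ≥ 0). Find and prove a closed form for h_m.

Claim: h_m = -m^2 − m + 3.

Base case: h_0 = 3, and -0^2 − 0 + 3 = 3.
Assume h_r = -r^2 − r + 3.
Then h_{r+1} = h_r + (-2r − 2) = (-r^2 − r + 3) + (-2r − 2) = -r^2 − 3r + 1,
and -(r+1)^2 − (r+1) + 3 = -r^2 − 3r + 1.
By induction, h_m = -m^2 − m + 3 for all m ≥ 0.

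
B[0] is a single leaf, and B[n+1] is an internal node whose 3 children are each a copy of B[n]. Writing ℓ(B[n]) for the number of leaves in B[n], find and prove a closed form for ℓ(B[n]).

Claim: ℓ(B[n]) = 3^n.

Base case: ℓ(B[0]) = 1, and 3^0 = 1.
Assume ℓ(B[k]) = 3^k.
Then ℓ(B[k+1]) = 3·ℓ(B[k]) = 3·3^k = 3^{k+1}.
So the formula holds for k+1, and by induction ℓ(B[n]) = 3^n for all n ≥ 0.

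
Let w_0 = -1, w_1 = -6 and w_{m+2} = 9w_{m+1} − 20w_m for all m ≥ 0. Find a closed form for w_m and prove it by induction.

Claim: w_m = 4^m − 2·5^m.

Base cases: w_0 = -1 and 4^0 − 2·5^0 = -1; w_1 = -6 and 4^1 − 2·5^1 = -6.
Assume w_j = 4^j − 2·5^j for all 0 ≤ j ≤ k, where k ≥ 1.
Then w_{k+1} = 9w_k − 20w_{k−1} = 9·(4^k − 2·5^k) − 20·(4^{k−1} − 2·5^{k−1}) = (9·4 − 20)4^{k−1} − 2·(9·5 − 20)5^{k−1} = 16·4^{k−1} − 50·5^{k−1} = 4^{k+1} − 2·5^{k+1}.
This completes the inductive step, so w_m = 4^m − 2·5^m for all m ≥ 0.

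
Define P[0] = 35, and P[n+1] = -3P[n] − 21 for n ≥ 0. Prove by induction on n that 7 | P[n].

Base case: P[0] = 35 = 7·5, so 7 | P[0].
Assume 7 | P[m], so P[m] = 7t for some integer t.
Then P[m+1] = -3P[m] − 21 = -3·(7t) − 21 = 7(-3t − 3), so 7 | P[m+1].
By induction, 7 | P[n] for all n ≥ 0.

7 | P[n]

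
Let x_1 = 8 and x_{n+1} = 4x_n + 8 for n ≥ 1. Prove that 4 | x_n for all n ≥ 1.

Base case: x_1 = 8 = 4·2, so 4 | x_1.
Assume 4 | x_j, so x_j = 4t for some integer t.
Then x_{j+1} = 4x_j + 8 = 4·(4t) + 8 = 4(4t + 2), so 4 | x_{j+1}.
This completes the inductive step, so 4 | x_n for all n ≥ 1.

4 | x_n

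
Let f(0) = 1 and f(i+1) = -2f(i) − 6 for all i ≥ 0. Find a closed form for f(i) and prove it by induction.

Claim: f(i) = 3·(-2)^i − 2.

Base case: f(0) = 1, and 3·(-2)^0 − 2 = 3 − 2 = 1.
Assume f(k) = 3·(-2)^k − 2 for some k ≥ 0.
Then f(k+1) = -2f(k) − 6 = -2·(3·(-2)^k − 2) − 6 = -6·(-2)^k + 4 − 6 = 3·(-2)^{k+1} − 2.
So the formula holds for k+1, and by induction f(i) = 3·(-2)^i − 2 for all i ≥ 0.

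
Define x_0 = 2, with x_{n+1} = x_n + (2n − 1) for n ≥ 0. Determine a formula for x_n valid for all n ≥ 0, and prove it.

Claim: x_n = n^2 − 2n + 2.

Base case: x_0 = 2, and 0^2 − 2·0 + 2 = 2.
Assume x_j = j^2 − 2j + 2.
Then x_{j+1} = x_j + (2j − 1) = (j^2 − 2j + 2) + (2j − 1) = j^2 + 1,
and (j+1)^2 − 2·(j+1) + 2 = j^2 + 1.
By induction, x_n = n^2 − 2n + 2 for all n ≥ 0.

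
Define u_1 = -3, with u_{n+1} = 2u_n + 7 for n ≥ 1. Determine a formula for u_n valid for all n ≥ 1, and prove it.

Claim: u_n = 2^{n+1} − 7.

Base case: u_1 = -3, and 2^{1+1} − 7 = 4 − 7 = -3.
Assume u_k = 2^{k+1} − 7 for some k ≥ 1.
Then u_{k+1} = 2u_k + 7 = 2·(2^{k+1} − 7) + 7 = 2^{k+2} − 14 + 7 = 2^{k+2} − 7.
This completes the inductive step, so u_n = 2^{n+1} − 7 for all n ≥ 1.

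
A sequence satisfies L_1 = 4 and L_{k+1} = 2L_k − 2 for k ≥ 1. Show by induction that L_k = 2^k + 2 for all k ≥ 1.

Base case: L_1 = 4, and 2^1 + 2 = 2 + 2 = 4.
Assume L_m = 2^m + 2 for some m ≥ 1.
Then L_{m+1} = 2L_m − 2 = 2·(2^m + 2) − 2 = 2^{m+1} + 4 − 2 = 2^{m+1} + 2.
Hence L_k = 2^k + 2 for every k ≥ 1, by induction.

L_k = 2^k + 2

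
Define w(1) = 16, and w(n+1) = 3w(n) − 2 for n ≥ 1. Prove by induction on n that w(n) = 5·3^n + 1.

Base case: w(1) = 16, and 5·3^1 + 1 = 15 + 1 = 16.
Assume w(r) = 5·3^r + 1 for some r ≥ 1.
Then w(r+1) = 3w(r) − 2 = 3·(5·3^r + 1) − 2 = 15·3^r + 3 − 2 = 5·3^{r+1} + 1.
This completes the inductive step, so w(n) = 5·3^n + 1 for all n ≥ 1.

w(n) = 5·3^n + 1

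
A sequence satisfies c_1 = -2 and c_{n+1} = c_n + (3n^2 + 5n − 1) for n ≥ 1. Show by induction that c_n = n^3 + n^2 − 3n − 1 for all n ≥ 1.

Base case: c_1 = -2, and 1^3 + 1^2 − 3·1 − 1 = -2.
Assume c_m = m^3 + m^2 − 3m − 1.
Then c_{m+1} = c_m + (3m^2 + 5m − 1) = (m^3 + m^2 − 3m − 1) + (3m^2 + 5m − 1) = m^3 + 4m^2 + 2m − 2,
and (m+1)^3 + (m+1)^2 − 3·(m+1) − 1 = m^3 + 4m^2 + 2m − 2.
By induction, c_n = n^3 + n^2 − 3n − 1 for all n ≥ 1.

c_n = n^3 + n^2 − 3n − 1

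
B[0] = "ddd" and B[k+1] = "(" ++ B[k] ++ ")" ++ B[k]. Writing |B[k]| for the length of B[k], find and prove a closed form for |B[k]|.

Claim: |B[k]| = 5·2^k − 2.

Base case: |B[0]| = 3, and 5·2^0 − 2 = 3.
Assume |B[r]| = 5·2^r − 2.
Then |B[r+1]| = 1 + |B[r]| + 1 + |B[r]| = 2|B[r]| + 2 = 2(5·2^r − 2) + 2 = 5·2^{r+1} − 4 + 2 = 5·2^{r+1} − 2.
Hence |B[k]| = 5·2^k − 2 for every k ≥ 0, by induction.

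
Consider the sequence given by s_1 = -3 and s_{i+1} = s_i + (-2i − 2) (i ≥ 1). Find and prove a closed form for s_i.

Claim: s_i = -i^2 − i − 1.

Base case: s_1 = -3, and -1^2 − 1 − 1 = -3.
Assume s_j = -j^2 − j − 1.
Then s_{j+1} = s_j + (-2j − 2) = (-j^2 − j − 1) + (-2j − 2) = -j^2 − 3j − 3,
and -(j+1)^2 − (j+1) − 1 = -j^2 − 3j − 3.
By induction, s_i = -i^2 − i − 1 for all i ≥ 1.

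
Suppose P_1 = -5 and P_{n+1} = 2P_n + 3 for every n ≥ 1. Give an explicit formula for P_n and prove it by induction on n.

Claim: P_n = -2^n − 3.

Base case: P_1 = -5, and -2^1 − 3 = -2 − 3 = -5.
Assume P_k = -2^k − 3 for some k ≥ 1.
Then P_{k+1} = 2P_k + 3 = 2·(-2^k − 3) + 3 = -2^{k+1} − 6 + 3 = -2^{k+1} − 3.
So the formula holds for k+1, and by induction P_n = -2^n − 3 for all n ≥ 1.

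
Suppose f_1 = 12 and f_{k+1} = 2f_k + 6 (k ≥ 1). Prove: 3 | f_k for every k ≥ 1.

Base case: f_1 = 12 = 3·4, so 3 | f_1.
Assume 3 | f_j, so f_j = 3t for some integer t.
Then f_{j+1} = 2f_j + 6 = 2·(3t) + 6 = 3(2t + 2), so 3 | f_{j+1}.
By induction, 3 | f_k for all k ≥ 1.

3 | f_k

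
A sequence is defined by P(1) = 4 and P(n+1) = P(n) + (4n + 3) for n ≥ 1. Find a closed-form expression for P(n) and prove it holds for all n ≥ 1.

Claim: P(n) = 2n^2 + n + 1.

Base case: P(1) = 4, and 2·1^2 + 1 + 1 = 4.
Assume P(j) = 2j^2 + j + 1.
Then P(j+1) = P(j) + (4j + 3) = (2j^2 + j + 1) + (4j + 3) = 2j^2 + 5j + 4,
and 2·(j+1)^2 + (j+1) + 1 = 2j^2 + 5j + 4.
This completes the inductive step, so P(n) = 2n^2 + n + 1 for all n ≥ 1.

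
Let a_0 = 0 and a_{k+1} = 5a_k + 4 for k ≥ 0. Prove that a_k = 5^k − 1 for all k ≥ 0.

Base case: a_0 = 0, and 5^0 − 1 = 1 − 1 = 0.
Assume a_r = 5^r − 1 for some r ≥ 0.
Then a_{r+1} = 5a_r + 4 = 5·(5^r − 1) + 4 = 5^{r+1} − 5 + 4 = 5^{r+1} − 1.
So the formula holds for r+1, and by induction a_k = 5^k − 1 for all k ≥ 0.

a_k = 5^k − 1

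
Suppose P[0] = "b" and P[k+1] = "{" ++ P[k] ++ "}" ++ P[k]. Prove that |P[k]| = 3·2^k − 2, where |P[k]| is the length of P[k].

Base case: |P[0]| = 1, and 3·2^0 − 2 = 1.
Assume |P[r]| = 3·2^r − 2.
Then |P[r+1]| = 1 + |P[r]| + 1 + |P[r]| = 2|P[r]| + 2 = 2(3·2^r − 2) + 2 = 3·2^{r+1} − 4 + 2 = 3·2^{r+1} − 2.
So the formula holds for r+1, and by induction |P[k]| = 3·2^k − 2 for all k ≥ 0.

|P[k]| = 3·2^k − 2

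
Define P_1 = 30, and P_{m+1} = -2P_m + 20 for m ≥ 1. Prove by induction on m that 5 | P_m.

Base case: P_1 = 30 = 5·6, so 5 | P_1.
Assume 5 | P_r, so P_r = 5t for some integer t.
Then P_{r+1} = -2P_r + 20 = -2·(5t) + 20 = 5(-2t + 4), so 5 | P_{r+1}.
This completes the inductive step, so 5 | P_m for all m ≥ 1.

5 | P_m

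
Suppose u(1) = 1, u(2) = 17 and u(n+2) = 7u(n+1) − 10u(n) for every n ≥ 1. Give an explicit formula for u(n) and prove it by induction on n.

Claim: u(n) = 5^n − 2·2^n.

Base cases: u(1) = 1 and 5^1 − 2·2^1 = 1; u(2) = 17 and 5^2 − 2·2^2 = 17.
Assume u(j) = 5^j − 2·2^j for all 1 ≤ j ≤ m, where m ≥ 2.
Then u(m+1) = 7u(m) − 10u(m−1) = 7·(5^m − 2·2^m) − 10·(5^{m−1} − 2·2^{m−1}) = (7·5 − 10)5^{m−1} − 2·(7·2 − 10)2^{m−1} = 25·5^{m−1} − 8·2^{m−1} = 5^{m+1} − 2·2^{m+1}.
By strong induction, u(n) = 5^n − 2·2^n for all n ≥ 1.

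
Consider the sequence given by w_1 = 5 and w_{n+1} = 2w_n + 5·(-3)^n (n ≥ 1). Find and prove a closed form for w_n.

Claim: w_n = 2^n − (-3)^n.

Base case: w_1 = 5, and 2^1 − (-3)^1 = 2 + 3 = 5.
Assume w_r = 2^r − (-3)^r for some r ≥ 1.
Then w_{r+1} = 2w_r + 5·(-3)^r = 2·(2^r − (-3)^r) + 5·(-3)^r = 2^{r+1} − 2·(-3)^r + 5·(-3)^r = 2^{r+1} + 3·(-3)^r = 2^{r+1} − (-3)^{r+1}.
By induction, w_n = 2^n − (-3)^n for all n ≥ 1.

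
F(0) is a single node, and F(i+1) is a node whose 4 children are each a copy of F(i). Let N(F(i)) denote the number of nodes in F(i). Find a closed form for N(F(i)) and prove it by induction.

Claim: N(F(i)) = (4^{i+1} − 1)/3.

Base case: N(F(0)) = 1, and (4^{0+1} − 1)/3 = 1.
Assume N(F(k)) = (4^{k+1} − 1)/3.
Then N(F(k+1)) = 1 + 4N(F(k)) = 1 + 4·(4^{k+1} − 1)/3 = 1 + (4^{k+2} − 4)/3 = (3 + 4^{k+2} − 4)/3 = (4^{k+2} − 1)/3.
Hence N(F(i)) = (4^{i+1} − 1)/3 for every i ≥ 0, by induction.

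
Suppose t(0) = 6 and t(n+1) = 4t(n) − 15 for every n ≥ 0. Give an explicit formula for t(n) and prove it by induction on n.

Claim: t(n) = 4^n + 5.

Base case: t(0) = 6, and 4^0 + 5 = 1 + 5 = 6.
Assume t(m) = 4^m + 5 for some m ≥ 0.
Then t(m+1) = 4t(m) − 15 = 4·(4^m + 5) − 15 = 4^{m+1} + 20 − 15 = 4^{m+1} + 5.
By induction, t(n) = 4^n + 5 for all n ≥ 0.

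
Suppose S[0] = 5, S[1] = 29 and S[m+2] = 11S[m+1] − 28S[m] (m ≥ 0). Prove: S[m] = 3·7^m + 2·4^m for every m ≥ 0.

Base cases: S[0] = 5 and 3·7^0 + 2·4^0 = 5; S[1] = 29 and 3·7^1 + 2·4^1 = 29.
Assume S[i] = 3·7^i + 2·4^i for all 0 ≤ i ≤ j, where j ≥ 1.
Then S[j+1] = 11S[j] − 28S[j−1] = 11·(3·7^j + 2·4^j) − 28·(3·7^{j−1} + 2·4^{j−1}) = 3·(11·7 − 28)7^{j−1} + 2·(11·4 − 28)4^{j−1} = 147·7^{j−1} + 32·4^{j−1} = 3·7^{j+1} + 2·4^{j+1}.
Hence S[m] = 3·7^m + 2·4^m for every m ≥ 0, by strong induction.

S[m] = 3·7^m + 2·4^m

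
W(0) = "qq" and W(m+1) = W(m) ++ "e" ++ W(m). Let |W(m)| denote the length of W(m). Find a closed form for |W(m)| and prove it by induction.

Claim: |W(m)| = 3·2^m − 1.

Base case: |W(0)| = 2, and 3·2^0 − 1 = 2.
Assume |W(r)| = 3·2^r − 1.
Then |W(r+1)| = |W(r)| + 1 + |W(r)| = 2|W(r)| + 1 = 2(3·2^r − 1) + 1 = 3·2^{r+1} − 2 + 1 = 3·2^{r+1} − 1.
So the formula holds for r+1, and by induction |W(m)| = 3·2^m − 1 for all m ≥ 0.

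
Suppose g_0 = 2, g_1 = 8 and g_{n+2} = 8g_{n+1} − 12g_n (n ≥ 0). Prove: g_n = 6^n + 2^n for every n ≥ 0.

Base cases: g_0 = 2 and 6^0 + 2^0 = 2; g_1 = 8 and 6^1 + 2^1 = 8.
Assume g_j = 6^j + 2^j for all 0 ≤ j ≤ m, where m ≥ 1.
Then g_{m+1} = 8g_m − 12g_{m−1} = 8·(6^m + 2^m) − 12·(6^{m−1} + 2^{m−1}) = (8·6 − 12)6^{m−1} + (8·2 − 12)2^{m−1} = 36·6^{m−1} + 4·2^{m−1} = 6^{m+1} + 2^{m+1}.
By strong induction, g_n = 6^n + 2^n for all n ≥ 0.

g_n = 6^n + 2^n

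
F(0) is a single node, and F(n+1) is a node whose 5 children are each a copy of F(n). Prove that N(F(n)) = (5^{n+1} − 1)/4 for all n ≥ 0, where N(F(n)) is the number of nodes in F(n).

Base case: N(F(0)) = 1, and (5^{0+1} − 1)/4 = 1.
Assume N(F(k)) = (5^{k+1} − 1)/4.
Then N(F(k+1)) = 1 + 5N(F(k)) = 1 + 5·(5^{k+1} − 1)/4 = 1 + (5^{k+2} − 5)/4 = (4 + 5^{k+2} − 5)/4 = (5^{k+2} − 1)/4.
So the formula holds for k+1, and by induction N(F(n)) = (5^{n+1} − 1)/4 for all n ≥ 0.

N(F(n)) = (5^{n+1} − 1)/4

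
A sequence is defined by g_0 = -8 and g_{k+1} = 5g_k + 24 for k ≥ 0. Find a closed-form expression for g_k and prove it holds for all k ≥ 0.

Claim: g_k = -2·5^k − 6.

Base case: g_0 = -8, and -2·5^0 − 6 = -2 − 6 = -8.
Assume g_m = -2·5^m − 6 for some m ≥ 0.
Then g_{m+1} = 5g_m + 24 = 5·(-2·5^m − 6) + 24 = -10·5^m − 30 + 24 = -2·5^{m+1} − 6.
So the formula holds for m+1, and by induction g_k = -2·5^k − 6 for all k ≥ 0.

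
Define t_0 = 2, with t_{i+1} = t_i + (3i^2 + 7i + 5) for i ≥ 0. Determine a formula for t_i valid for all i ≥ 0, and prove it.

Claim: t_i = i^3 + 2i^2 + 2i + 2.

Base case: t_0 = 2, and 0^3 + 2·0^2 + 2·0 + 2 = 2.
Assume t_j = j^3 + 2j^2 + 2j + 2.
Then t_{j+1} = t_j + (3j^2 + 7j + 5) = (j^3 + 2j^2 + 2j + 2) + (3j^2 + 7j + 5) = j^3 + 5j^2 + 9j + 7,
and (j+1)^3 + 2·(j+1)^2 + 2·(j+1) + 2 = j^3 + 5j^2 + 9j + 7.
This completes the inductive step, so t_i = i^3 + 2i^2 + 2i + 2 for all i ≥ 0.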